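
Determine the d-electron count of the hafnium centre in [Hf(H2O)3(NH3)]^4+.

Summing ligand charges against the +4 overall charge gives an oxidation state of +4 for hafnium.
Hafnium is a group-4 element; Hf(IV) is therefore d⁰.

d⁰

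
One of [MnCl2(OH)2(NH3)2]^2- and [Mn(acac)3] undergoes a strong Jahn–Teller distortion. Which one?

[MnCl2(OH)2(NH3)2]^2-: Ligand charges: each chloride is −1; each hydroxide is −1; ammonia is neutral. With an overall charge of −2 the manganese centre must be in the +2 oxidation state. Group 7 minus oxidation state 2 gives a d⁵ configuration. Chloride and hydroxide are weak-field ligands for a first-row metal, so the complex is high-spin. The d⁵ configuration leaves the e_g set evenly filled (or empty) — no strong Jahn–Teller driving force.
[Mn(acac)3]: Summing ligand charges against the 0 overall charge gives an oxidation state of +3 for manganese. Mn sits in group 7, so the d-electron count is 7 − 3 = 4. Acetylacetonate is a weak-field ligand for a first-row metal, so the complex is high-spin. The t₂g³e_g¹ (high-spin) configuration has an unevenly filled e_g set; the Jahn–Teller theorem predicts a tetragonal distortion (typically axial elongation) to lift the degeneracy.

[Mn(acac)3]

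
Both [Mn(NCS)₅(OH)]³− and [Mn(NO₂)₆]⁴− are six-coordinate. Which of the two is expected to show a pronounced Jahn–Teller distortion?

[Mn(NCS)₅(OH)]³−: Ligand charges: each isothiocyanate is −1; each hydroxide is −1. With an overall charge of −3 the manganese centre must be in the +3 oxidation state. Manganese is a group-7 element; Mn(III) is therefore d⁴. Hydroxide and isothiocyanate are weak-field ligands for a first-row metal, so the complex is high-spin. The t₂g³e_g¹ (high-spin) configuration has an unevenly filled e_g set; the Jahn–Teller theorem predicts a tetragonal distortion (typically axial elongation) to lift the degeneracy.
[Mn(NO₂)₆]⁴−: Each nitro (N-bound nitrite) is −1; balancing the −4 overall charge requires Mn(II). Group 7 minus oxidation state 2 gives a d⁵ configuration. Nitro (N-bound nitrite) is a strong-field ligand (high in the spectrochemical series) for a first-row metal, so the complex is low-spin. The d⁵ configuration leaves the e_g set evenly filled (or empty) — no strong Jahn–Teller driving force.

[Mn(NCS)₅(OH)]³−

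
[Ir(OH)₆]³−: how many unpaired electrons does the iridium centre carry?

Ligand charges: each hydroxide is −1. With an overall charge of −3 the iridium centre must be in the +3 oxidation state.
Iridium is a group-9 element; Ir(III) is therefore d⁶.
The spin state decides the count: a 5d ion has a large Δₒ and is invariably low-spin.
An octahedral low-spin d⁶ ion is t₂g⁶e_g⁰, giving 0 unpaired electrons.

0 unpaired electrons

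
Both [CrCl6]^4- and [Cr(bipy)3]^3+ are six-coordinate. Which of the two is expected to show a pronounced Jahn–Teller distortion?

[CrCl6]^4-: Each chloride is −1; balancing the −4 overall charge requires Cr(II). Cr sits in group 6, so the d-electron count is 6 − 2 = 4. Chloride is a weak-field ligand for a first-row metal, so the complex is high-spin. The t₂g³e_g¹ (high-spin) configuration has an unevenly filled e_g set; the Jahn–Teller theorem predicts a tetragonal distortion (typically axial elongation) to lift the degeneracy.
[Cr(bipy)3]^3+: Summing ligand charges against the +3 overall charge gives an oxidation state of +3 for chromium. Cr sits in group 6, so the d-electron count is 6 − 3 = 3. The d³ configuration leaves the e_g set evenly filled (or empty) — no strong Jahn–Teller driving force.

[CrCl6]^4-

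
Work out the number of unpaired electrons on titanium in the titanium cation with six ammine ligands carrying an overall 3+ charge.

Ammonia is neutral; balancing the +3 overall charge requires Ti(III).
Ti sits in group 4, so the d-electron count is 4 − 3 = 1.
In an octahedral field the d¹ configuration is t₂g¹e_g⁰ (only one arrangement possible), giving 1 unpaired electron.

1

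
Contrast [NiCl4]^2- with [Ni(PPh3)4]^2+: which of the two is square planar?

[Ni(PPh3)4]^2+

For [NiCl4]^2-: Summing ligand charges against the −2 overall charge gives an oxidation state of +2 for nickel. Ni sits in group 10, so the d-electron count is 10 − 2 = 8. Chloride is a weak-field ligand. With weak-field ligands the CFSE gain from square planar is small, so a 3d d⁸ ion takes the sterically preferred tetrahedral geometry. → tetrahedral.
For [Ni(PPh3)4]^2+: Summing ligand charges against the +2 overall charge gives an oxidation state of +2 for nickel. Nickel is a group-10 element; Ni(II) is therefore d⁸. Triphenylphosphine is a strong-field ligand (high in the spectrochemical series). A 3d d⁸ ion with strong-field ligands gains enough CFSE to favour square planar over tetrahedral. → square planar.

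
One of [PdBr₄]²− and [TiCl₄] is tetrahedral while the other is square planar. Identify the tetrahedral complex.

For [PdBr₄]²−: Ligand charges: each bromide is −1. With an overall charge of −2 the palladium centre must be in the +2 oxidation state. Group 10 minus oxidation state 2 gives a d⁸ configuration. A 4d d⁸ ion has a large crystal-field splitting; square planar leaves the high-energy d_{x²−y²} orbital empty and maximises CFSE. → square planar.
For [TiCl₄]: Summing ligand charges against the 0 overall charge gives an oxidation state of +4 for titanium. Group 4 minus oxidation state 4 gives a d⁰ configuration. A d⁰ ion has no crystal-field stabilisation preference between square planar and tetrahedral, so four ligands adopt the sterically favoured tetrahedral geometry. → tetrahedral.

[TiCl₄]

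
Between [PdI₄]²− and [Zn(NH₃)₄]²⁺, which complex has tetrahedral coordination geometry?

For [PdI₄]²−: Ligand charges: each iodide is −1. With an overall charge of −2 the palladium centre must be in the +2 oxidation state. Palladium is a group-10 element; Pd(II) is therefore d⁸. A 4d d⁸ ion has a large crystal-field splitting; square planar leaves the high-energy d_{x²−y²} orbital empty and maximises CFSE. → square planar.
For [Zn(NH₃)₄]²⁺: Ammonia is neutral; balancing the +2 overall charge requires Zn(II). Group 12 minus oxidation state 2 gives a d¹⁰ configuration. A d¹⁰ ion has no crystal-field stabilisation preference between square planar and tetrahedral, so four ligands adopt the sterically favoured tetrahedral geometry. → tetrahedral.

[Zn(NH₃)₄]²⁺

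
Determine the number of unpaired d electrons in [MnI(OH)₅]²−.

Ligand charges: each iodide is −1; each hydroxide is −1. With an overall charge of −2 the manganese centre must be in the +4 oxidation state.
Manganese is a group-7 element; Mn(IV) is therefore d³.
In an octahedral field the d³ configuration is t₂g³e_g⁰ (only one arrangement possible), giving 3 unpaired electrons.

3 unpaired electrons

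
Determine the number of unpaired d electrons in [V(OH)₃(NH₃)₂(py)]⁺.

1

Ligand charges: each hydroxide is −1; ammonia is neutral; pyridine is neutral. With an overall charge of +1 the vanadium centre must be in the +4 oxidation state.
Group 5 minus oxidation state 4 gives a d¹ configuration.
In an octahedral field the d¹ configuration is t₂g¹e_g⁰ (only one arrangement possible), giving 1 unpaired electron.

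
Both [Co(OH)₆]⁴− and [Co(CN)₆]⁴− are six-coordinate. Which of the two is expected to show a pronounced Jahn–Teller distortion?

[Co(OH)₆]⁴−: Summing ligand charges against the −4 overall charge gives an oxidation state of +2 for cobalt. Cobalt is a group-9 element; Co(II) is therefore d⁷. Hydroxide is a weak-field ligand for a first-row metal, so the complex is high-spin. The d⁷ configuration leaves the e_g set evenly filled (or empty) — no strong Jahn–Teller driving force.
[Co(CN)₆]⁴−: Each cyanide is −1; balancing the −4 overall charge requires Co(II). Cobalt is a group-9 element; Co(II) is therefore d⁷. Cyanide is a strong-field ligand (high in the spectrochemical series) for a first-row metal, so the complex is low-spin. The t₂g⁶e_g¹ (low-spin) configuration has an unevenly filled e_g set; the Jahn–Teller theorem predicts a tetragonal distortion (typically axial elongation) to lift the degeneracy.

[Co(CN)₆]⁴−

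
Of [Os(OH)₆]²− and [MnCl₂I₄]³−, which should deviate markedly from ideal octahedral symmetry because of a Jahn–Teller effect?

[MnCl₂I₄]³−

[Os(OH)₆]²−: Each hydroxide is −1; balancing the −2 overall charge requires Os(IV). Osmium is a group-8 element; Os(IV) is therefore d⁴. A 5d ion has a large Δₒ and is invariably low-spin. The d⁴ configuration leaves the e_g set evenly filled (or empty) — no strong Jahn–Teller driving force.
[MnCl₂I₄]³−: Each chloride is −1; each iodide is −1; balancing the −3 overall charge requires Mn(III). Group 7 minus oxidation state 3 gives a d⁴ configuration. Chloride and iodide are weak-field ligands for a first-row metal, so the complex is high-spin. The t₂g³e_g¹ (high-spin) configuration has an unevenly filled e_g set; the Jahn–Teller theorem predicts a tetragonal distortion (typically axial elongation) to lift the degeneracy.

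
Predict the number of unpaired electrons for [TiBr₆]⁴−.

Each bromide is −1; balancing the −4 overall charge requires Ti(II).
Titanium is a group-4 element; Ti(II) is therefore d².
In an octahedral field the d² configuration is t₂g²e_g⁰ (only one arrangement possible), giving 2 unpaired electrons.

2 unpaired electrons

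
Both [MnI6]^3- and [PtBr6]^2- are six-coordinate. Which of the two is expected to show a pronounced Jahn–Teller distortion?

[MnI6]^3-

[MnI6]^3-: Ligand charges: each iodide is −1. With an overall charge of −3 the manganese centre must be in the +3 oxidation state. Manganese is a group-7 element; Mn(III) is therefore d⁴. Iodide is a weak-field ligand for a first-row metal, so the complex is high-spin. The t₂g³e_g¹ (high-spin) configuration has an unevenly filled e_g set; the Jahn–Teller theorem predicts a tetragonal distortion (typically axial elongation) to lift the degeneracy.
[PtBr6]^2-: Summing ligand charges against the −2 overall charge gives an oxidation state of +4 for platinum. Platinum is a group-10 element; Pt(IV) is therefore d⁶. A 5d ion has a large Δₒ and is invariably low-spin. The d⁶ configuration leaves the e_g set evenly filled (or empty) — no strong Jahn–Teller driving force.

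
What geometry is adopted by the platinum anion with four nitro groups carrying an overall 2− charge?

square planar

Each nitro (N-bound nitrite) is −1; balancing the −2 overall charge requires Pt(II).
Group 10 minus oxidation state 2 gives a d⁸ configuration.
Coordination number: 4.
A 5d d⁸ ion has a large crystal-field splitting; square planar leaves the high-energy d_{x²−y²} orbital empty and maximises CFSE.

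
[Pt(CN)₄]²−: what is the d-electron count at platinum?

d8

Each cyanide is −1; balancing the −2 overall charge requires Pt(II).
Pt sits in group 10, so the d-electron count is 10 − 2 = 8.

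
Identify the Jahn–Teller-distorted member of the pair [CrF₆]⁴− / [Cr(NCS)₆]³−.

[CrF₆]⁴−: Ligand charges: each fluoride is −1. With an overall charge of −4 the chromium centre must be in the +2 oxidation state. Cr sits in group 6, so the d-electron count is 6 − 2 = 4. Fluoride is a weak-field ligand for a first-row metal, so the complex is high-spin. The t₂g³e_g¹ (high-spin) configuration has an unevenly filled e_g set; the Jahn–Teller theorem predicts a tetragonal distortion (typically axial elongation) to lift the degeneracy.
[Cr(NCS)₆]³−: Ligand charges: each isothiocyanate is −1. With an overall charge of −3 the chromium centre must be in the +3 oxidation state. Chromium is a group-6 element; Cr(III) is therefore d³. The d³ configuration leaves the e_g set evenly filled (or empty) — no strong Jahn–Teller driving force.

[CrF₆]⁴−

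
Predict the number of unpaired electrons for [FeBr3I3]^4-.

4 unpaired electrons

Ligand charges: each bromide is −1; each iodide is −1. With an overall charge of −4 the iron centre must be in the +2 oxidation state.
Iron is a group-8 element; Fe(II) is therefore d⁶.
The spin state decides the count: Bromide and iodide are weak-field ligands for a first-row metal, so the complex is high-spin.
An octahedral high-spin d⁶ ion is t₂g⁴e_g², giving 4 unpaired electrons.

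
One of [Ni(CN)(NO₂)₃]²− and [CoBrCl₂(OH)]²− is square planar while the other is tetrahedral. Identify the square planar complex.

For [Ni(CN)(NO₂)₃]²−: Summing ligand charges against the −2 overall charge gives an oxidation state of +2 for nickel. Group 10 minus oxidation state 2 gives a d⁸ configuration. Cyanide and nitro (N-bound nitrite) are strong-field ligands (high in the spectrochemical series). A 3d d⁸ ion with strong-field ligands gains enough CFSE to favour square planar over tetrahedral. → square planar.
For [CoBrCl₂(OH)]²−: Summing ligand charges against the −2 overall charge gives an oxidation state of +2 for cobalt. Co sits in group 9, so the d-electron count is 9 − 2 = 7. For a high-spin 3d d⁷ ion with weak-field ligands the small Δₜ gives little square-planar CFSE advantage, so four ligands adopt the sterically favoured tetrahedral geometry. → tetrahedral.

[Ni(CN)(NO₂)₃]²−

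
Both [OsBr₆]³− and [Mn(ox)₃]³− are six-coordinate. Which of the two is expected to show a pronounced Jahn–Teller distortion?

[Mn(ox)₃]³−

[OsBr₆]³−: Summing ligand charges against the −3 overall charge gives an oxidation state of +3 for osmium. Osmium is a group-8 element; Os(III) is therefore d⁵. A 5d ion has a large Δₒ and is invariably low-spin. The d⁵ configuration leaves the e_g set evenly filled (or empty) — no strong Jahn–Teller driving force.
[Mn(ox)₃]³−: Each oxalate is −2; balancing the −3 overall charge requires Mn(III). Group 7 minus oxidation state 3 gives a d⁴ configuration. Oxalate is a weak-field ligand for a first-row metal, so the complex is high-spin. The t₂g³e_g¹ (high-spin) configuration has an unevenly filled e_g set; the Jahn–Teller theorem predicts a tetragonal distortion (typically axial elongation) to lift the degeneracy.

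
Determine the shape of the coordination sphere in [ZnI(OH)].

linear

Ligand charges: each iodide is −1; each hydroxide is −1. With an overall charge of 0 the zinc centre must be in the +2 oxidation state.
Group 12 minus oxidation state 2 gives a d¹⁰ configuration.
With 2 monodentate ligands the coordination number is 2.
A d¹⁰ ion with only two ligands adopts a linear arrangement (sp hybridisation; no CFSE preference).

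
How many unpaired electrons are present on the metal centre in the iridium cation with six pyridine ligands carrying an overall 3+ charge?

0 unpaired electrons

Ligand charges: pyridine is neutral. With an overall charge of +3 the iridium centre must be in the +3 oxidation state.
Ir sits in group 9, so the d-electron count is 9 − 3 = 6.
The spin state decides the count: a 5d ion has a large Δₒ and is invariably low-spin.
An octahedral low-spin d⁶ ion is t₂g⁶e_g⁰, giving 0 unpaired electrons.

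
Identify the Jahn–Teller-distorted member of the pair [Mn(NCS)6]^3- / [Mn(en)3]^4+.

[Mn(NCS)6]^3-: Ligand charges: each isothiocyanate is −1. With an overall charge of −3 the manganese centre must be in the +3 oxidation state. Group 7 minus oxidation state 3 gives a d⁴ configuration. Isothiocyanate is a weak-field ligand for a first-row metal, so the complex is high-spin. The t₂g³e_g¹ (high-spin) configuration has an unevenly filled e_g set; the Jahn–Teller theorem predicts a tetragonal distortion (typically axial elongation) to lift the degeneracy.
[Mn(en)3]^4+: Ethylenediamine is neutral; balancing the +4 overall charge requires Mn(IV). Manganese is a group-7 element; Mn(IV) is therefore d³. The d³ configuration leaves the e_g set evenly filled (or empty) — no strong Jahn–Teller driving force.

[Mn(NCS)6]^3-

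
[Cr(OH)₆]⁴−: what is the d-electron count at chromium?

Ligand charges: each hydroxide is −1. With an overall charge of −4 the chromium centre must be in the +2 oxidation state.
Chromium is a group-6 element; Cr(II) is therefore d⁴.

d⁴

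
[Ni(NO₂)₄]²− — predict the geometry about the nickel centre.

square planar

Ligand charges: each nitro (N-bound nitrite) is −1. With an overall charge of −2 the nickel centre must be in the +2 oxidation state.
Group 10 minus oxidation state 2 gives a d⁸ configuration.
Coordination number: 4.
Nitro (N-bound nitrite) is a strong-field ligand (high in the spectrochemical series).
A 3d d⁸ ion with strong-field ligands gains enough CFSE to favour square planar over tetrahedral.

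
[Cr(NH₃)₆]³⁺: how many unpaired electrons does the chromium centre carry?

Ammonia is neutral; balancing the +3 overall charge requires Cr(III).
Group 6 minus oxidation state 3 gives a d³ configuration.
In an octahedral field the d³ configuration is t₂g³e_g⁰ (only one arrangement possible), giving 3 unpaired electrons.

3 unpaired electrons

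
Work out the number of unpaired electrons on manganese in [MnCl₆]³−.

4 unpaired electrons

Each chloride is −1; balancing the −3 overall charge requires Mn(III).
Manganese is a group-7 element; Mn(III) is therefore d⁴.
The spin state decides the count: Chloride is a weak-field ligand for a first-row metal, so the complex is high-spin.
An octahedral high-spin d⁴ ion is t₂g³e_g¹, giving 4 unpaired electrons.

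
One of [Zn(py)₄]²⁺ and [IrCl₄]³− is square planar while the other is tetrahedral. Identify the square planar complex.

For [Zn(py)₄]²⁺: Ligand charges: pyridine is neutral. With an overall charge of +2 the zinc centre must be in the +2 oxidation state. Zn sits in group 12, so the d-electron count is 12 − 2 = 10. A d¹⁰ ion has no crystal-field stabilisation preference between square planar and tetrahedral, so four ligands adopt the sterically favoured tetrahedral geometry. → tetrahedral.
For [IrCl₄]³−: Ligand charges: each chloride is −1. With an overall charge of −3 the iridium centre must be in the +1 oxidation state. Ir sits in group 9, so the d-electron count is 9 − 1 = 8. A 5d d⁸ ion has a large crystal-field splitting; square planar leaves the high-energy d_{x²−y²} orbital empty and maximises CFSE. → square planar.

[IrCl₄]³−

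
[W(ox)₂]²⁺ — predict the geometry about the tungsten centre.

tetrahedral

Ligand charges: each oxalate is −2. With an overall charge of +2 the tungsten centre must be in the +6 oxidation state.
Tungsten is a group-6 element; W(VI) is therefore d⁰.
Counting donor atoms: 2×oxalate (bidentate) → 4 donors. Coordination number = 4.
A d⁰ ion has no crystal-field stabilisation preference between square planar and tetrahedral, so four ligands adopt the sterically favoured tetrahedral geometry.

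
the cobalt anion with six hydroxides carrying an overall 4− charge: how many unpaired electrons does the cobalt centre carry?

Each hydroxide is −1; balancing the −4 overall charge requires Co(II).
Co sits in group 9, so the d-electron count is 9 − 2 = 7.
The spin state decides the count: Hydroxide is a weak-field ligand for a first-row metal, so the complex is high-spin.
An octahedral high-spin d⁷ ion is t₂g⁵e_g², giving 3 unpaired electrons.

3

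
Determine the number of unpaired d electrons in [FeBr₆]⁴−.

Summing ligand charges against the −4 overall charge gives an oxidation state of +2 for iron.
Iron is a group-8 element; Fe(II) is therefore d⁶.
The spin state decides the count: Bromide is a weak-field ligand for a first-row metal, so the complex is high-spin.
An octahedral high-spin d⁶ ion is t₂g⁴e_g², giving 4 unpaired electrons.

4 unpaired electrons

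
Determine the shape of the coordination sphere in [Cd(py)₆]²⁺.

Summing ligand charges against the +2 overall charge gives an oxidation state of +2 for cadmium.
Cd sits in group 12, so the d-electron count is 12 − 2 = 10.
With 6 monodentate ligands the coordination number is 6.
Six donors around a single metal centre give an octahedral coordination sphere.

octahedral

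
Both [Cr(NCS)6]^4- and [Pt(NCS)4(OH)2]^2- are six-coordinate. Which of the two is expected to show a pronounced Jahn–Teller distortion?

[Cr(NCS)6]^4-

[Cr(NCS)6]^4-: Ligand charges: each isothiocyanate is −1. With an overall charge of −4 the chromium centre must be in the +2 oxidation state. Group 6 minus oxidation state 2 gives a d⁴ configuration. Isothiocyanate is a weak-field ligand for a first-row metal, so the complex is high-spin. The t₂g³e_g¹ (high-spin) configuration has an unevenly filled e_g set; the Jahn–Teller theorem predicts a tetragonal distortion (typically axial elongation) to lift the degeneracy.
[Pt(NCS)4(OH)2]^2-: Ligand charges: each isothiocyanate is −1; each hydroxide is −1. With an overall charge of −2 the platinum centre must be in the +4 oxidation state. Platinum is a group-10 element; Pt(IV) is therefore d⁶. A 5d ion has a large Δₒ and is invariably low-spin. The d⁶ configuration leaves the e_g set evenly filled (or empty) — no strong Jahn–Teller driving force.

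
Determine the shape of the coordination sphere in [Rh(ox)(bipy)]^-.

square planar

Summing ligand charges against the −1 overall charge gives an oxidation state of +1 for rhodium.
Rh sits in group 9, so the d-electron count is 9 − 1 = 8.
Counting donor atoms: 1×oxalate (bidentate) → 2 donors; 1×2,2′-bipyridine (bidentate) → 2 donors. Coordination number = 4.
A 4d d⁸ ion has a large crystal-field splitting; square planar leaves the high-energy d_{x²−y²} orbital empty and maximises CFSE.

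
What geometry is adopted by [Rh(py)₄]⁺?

Ligand charges: pyridine is neutral. With an overall charge of +1 the rhodium centre must be in the +1 oxidation state.
Rhodium is a group-9 element; Rh(I) is therefore d⁸.
Coordination number: 4.
A 4d d⁸ ion has a large crystal-field splitting; square planar leaves the high-energy d_{x²−y²} orbital empty and maximises CFSE.

square planar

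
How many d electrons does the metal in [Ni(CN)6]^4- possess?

d8

Ligand charges: each cyanide is −1. With an overall charge of −4 the nickel centre must be in the +2 oxidation state.
Nickel is a group-10 element; Ni(II) is therefore d⁸.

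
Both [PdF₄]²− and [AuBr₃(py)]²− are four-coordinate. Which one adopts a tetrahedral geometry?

For [PdF₄]²−: Ligand charges: each fluoride is −1. With an overall charge of −2 the palladium centre must be in the +2 oxidation state. Group 10 minus oxidation state 2 gives a d⁸ configuration. A 4d d⁸ ion has a large crystal-field splitting; square planar leaves the high-energy d_{x²−y²} orbital empty and maximises CFSE. → square planar.
For [AuBr₃(py)]²−: Ligand charges: each bromide is −1; pyridine is neutral. With an overall charge of −2 the gold centre must be in the +1 oxidation state. Group 11 minus oxidation state 1 gives a d¹⁰ configuration. A d¹⁰ ion has no crystal-field stabilisation preference between square planar and tetrahedral, so four ligands adopt the sterically favoured tetrahedral geometry. → tetrahedral.

[AuBr₃(py)]²−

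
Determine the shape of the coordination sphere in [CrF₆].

Summing ligand charges against the 0 overall charge gives an oxidation state of +6 for chromium.
Chromium is a group-6 element; Cr(VI) is therefore d⁰.
With 6 monodentate ligands the coordination number is 6.
Six donors around a single metal centre give an octahedral coordination sphere.

octahedral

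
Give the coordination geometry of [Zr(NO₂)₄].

tetrahedral

Each nitro (N-bound nitrite) is −1; balancing the 0 overall charge requires Zr(IV).
Zr sits in group 4, so the d-electron count is 4 − 4 = 0.
With 4 monodentate ligands the coordination number is 4.
A d⁰ ion has no crystal-field stabilisation preference between square planar and tetrahedral, so four ligands adopt the sterically favoured tetrahedral geometry.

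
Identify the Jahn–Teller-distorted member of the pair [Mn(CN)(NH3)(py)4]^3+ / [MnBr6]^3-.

[Mn(CN)(NH3)(py)4]^3+: Ligand charges: each cyanide is −1; ammonia is neutral; pyridine is neutral. With an overall charge of +3 the manganese centre must be in the +4 oxidation state. Mn sits in group 7, so the d-electron count is 7 − 4 = 3. The d³ configuration leaves the e_g set evenly filled (or empty) — no strong Jahn–Teller driving force.
[MnBr6]^3-: Summing ligand charges against the −3 overall charge gives an oxidation state of +3 for manganese. Group 7 minus oxidation state 3 gives a d⁴ configuration. Bromide is a weak-field ligand for a first-row metal, so the complex is high-spin. The t₂g³e_g¹ (high-spin) configuration has an unevenly filled e_g set; the Jahn–Teller theorem predicts a tetragonal distortion (typically axial elongation) to lift the degeneracy.

[MnBr6]^3-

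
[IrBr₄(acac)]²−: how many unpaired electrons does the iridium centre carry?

0 unpaired electrons

Ligand charges: each bromide is −1; each acetylacetonate is −1. With an overall charge of −2 the iridium centre must be in the +3 oxidation state.
Group 9 minus oxidation state 3 gives a d⁶ configuration.
Counting donor atoms: 4×bromide (monodentate) → 4 donors; 1×acetylacetonate (bidentate) → 2 donors. Coordination number = 6.
The spin state decides the count: a 5d ion has a large Δₒ and is invariably low-spin.
An octahedral low-spin d⁶ ion is t₂g⁶e_g⁰, giving 0 unpaired electrons.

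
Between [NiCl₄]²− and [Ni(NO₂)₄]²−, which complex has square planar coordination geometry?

[Ni(NO₂)₄]²−

For [NiCl₄]²−: Each chloride is −1; balancing the −2 overall charge requires Ni(II). Group 10 minus oxidation state 2 gives a d⁸ configuration. Chloride is a weak-field ligand. With weak-field ligands the CFSE gain from square planar is small, so a 3d d⁸ ion takes the sterically preferred tetrahedral geometry. → tetrahedral.
For [Ni(NO₂)₄]²−: Each nitro (N-bound nitrite) is −1; balancing the −2 overall charge requires Ni(II). Nickel is a group-10 element; Ni(II) is therefore d⁸. Nitro (N-bound nitrite) is a strong-field ligand (high in the spectrochemical series). A 3d d⁸ ion with strong-field ligands gains enough CFSE to favour square planar over tetrahedral. → square planar.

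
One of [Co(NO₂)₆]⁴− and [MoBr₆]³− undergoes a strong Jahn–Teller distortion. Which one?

[Co(NO₂)₆]⁴−

[Co(NO₂)₆]⁴−: Summing ligand charges against the −4 overall charge gives an oxidation state of +2 for cobalt. Group 9 minus oxidation state 2 gives a d⁷ configuration. Nitro (N-bound nitrite) is a strong-field ligand (high in the spectrochemical series) for a first-row metal, so the complex is low-spin. The t₂g⁶e_g¹ (low-spin) configuration has an unevenly filled e_g set; the Jahn–Teller theorem predicts a tetragonal distortion (typically axial elongation) to lift the degeneracy.
[MoBr₆]³−: Ligand charges: each bromide is −1. With an overall charge of −3 the molybdenum centre must be in the +3 oxidation state. Mo sits in group 6, so the d-electron count is 6 − 3 = 3. The d³ configuration leaves the e_g set evenly filled (or empty) — no strong Jahn–Teller driving force.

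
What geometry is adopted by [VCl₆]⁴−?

octahedral

Each chloride is −1; balancing the −4 overall charge requires V(II).
Vanadium is a group-5 element; V(II) is therefore d³.
With 6 monodentate ligands the coordination number is 6.
Six donors around a single metal centre give an octahedral coordination sphere.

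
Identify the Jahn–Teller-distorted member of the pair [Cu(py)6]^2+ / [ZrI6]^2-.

[Cu(py)6]^2+

[Cu(py)6]^2+: Pyridine is neutral; balancing the +2 overall charge requires Cu(II). Group 11 minus oxidation state 2 gives a d⁹ configuration. The t₂g⁶e_g³ configuration has an unevenly filled e_g set; the Jahn–Teller theorem predicts a tetragonal distortion (typically axial elongation) to lift the degeneracy.
[ZrI6]^2-: Ligand charges: each iodide is −1. With an overall charge of −2 the zirconium centre must be in the +4 oxidation state. Group 4 minus oxidation state 4 gives a d⁰ configuration. The d⁰ configuration leaves the e_g set evenly filled (or empty) — no strong Jahn–Teller driving force.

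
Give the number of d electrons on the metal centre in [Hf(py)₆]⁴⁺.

Summing ligand charges against the +4 overall charge gives an oxidation state of +4 for hafnium.
Hafnium is a group-4 element; Hf(IV) is therefore d⁰.

d0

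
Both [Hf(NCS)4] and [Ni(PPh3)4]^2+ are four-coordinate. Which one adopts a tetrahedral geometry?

[Hf(NCS)4]

For [Hf(NCS)4]: Each isothiocyanate is −1; balancing the 0 overall charge requires Hf(IV). Hafnium is a group-4 element; Hf(IV) is therefore d⁰. A d⁰ ion has no crystal-field stabilisation preference between square planar and tetrahedral, so four ligands adopt the sterically favoured tetrahedral geometry. → tetrahedral.
For [Ni(PPh3)4]^2+: Ligand charges: triphenylphosphine is neutral. With an overall charge of +2 the nickel centre must be in the +2 oxidation state. Group 10 minus oxidation state 2 gives a d⁸ configuration. Triphenylphosphine is a strong-field ligand (high in the spectrochemical series). A 3d d⁸ ion with strong-field ligands gains enough CFSE to favour square planar over tetrahedral. → square planar.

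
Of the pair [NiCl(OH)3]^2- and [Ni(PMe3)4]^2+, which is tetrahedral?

For [NiCl(OH)3]^2-: Summing ligand charges against the −2 overall charge gives an oxidation state of +2 for nickel. Group 10 minus oxidation state 2 gives a d⁸ configuration. Chloride and hydroxide are weak-field ligands. With weak-field ligands the CFSE gain from square planar is small, so a 3d d⁸ ion takes the sterically preferred tetrahedral geometry. → tetrahedral.
For [Ni(PMe3)4]^2+: Ligand charges: trimethylphosphine is neutral. With an overall charge of +2 the nickel centre must be in the +2 oxidation state. Ni sits in group 10, so the d-electron count is 10 − 2 = 8. Trimethylphosphine is a strong-field ligand (high in the spectrochemical series). A 3d d⁸ ion with strong-field ligands gains enough CFSE to favour square planar over tetrahedral. → square planar.

[NiCl(OH)3]^2-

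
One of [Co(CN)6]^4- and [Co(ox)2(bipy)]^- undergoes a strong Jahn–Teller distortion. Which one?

[Co(CN)6]^4-

[Co(CN)6]^4-: Ligand charges: each cyanide is −1. With an overall charge of −4 the cobalt centre must be in the +2 oxidation state. Co sits in group 9, so the d-electron count is 9 − 2 = 7. Cyanide is a strong-field ligand (high in the spectrochemical series) for a first-row metal, so the complex is low-spin. The t₂g⁶e_g¹ (low-spin) configuration has an unevenly filled e_g set; the Jahn–Teller theorem predicts a tetragonal distortion (typically axial elongation) to lift the degeneracy.
[Co(ox)2(bipy)]^-: Ligand charges: each oxalate is −2; 2,2′-bipyridine is neutral. With an overall charge of −1 the cobalt centre must be in the +3 oxidation state. Co sits in group 9, so the d-electron count is 9 − 3 = 6. Co(III) has an exceptionally large octahedral splitting and is low-spin with essentially every ligand except fluoride. The d⁶ configuration leaves the e_g set evenly filled (or empty) — no strong Jahn–Teller driving force.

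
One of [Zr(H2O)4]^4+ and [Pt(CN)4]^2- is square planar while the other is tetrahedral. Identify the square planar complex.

For [Zr(H2O)4]^4+: Ligand charges: water is neutral. With an overall charge of +4 the zirconium centre must be in the +4 oxidation state. Zr sits in group 4, so the d-electron count is 4 − 4 = 0. A d⁰ ion has no crystal-field stabilisation preference between square planar and tetrahedral, so four ligands adopt the sterically favoured tetrahedral geometry. → tetrahedral.
For [Pt(CN)4]^2-: Summing ligand charges against the −2 overall charge gives an oxidation state of +2 for platinum. Platinum is a group-10 element; Pt(II) is therefore d⁸. A 5d d⁸ ion has a large crystal-field splitting; square planar leaves the high-energy d_{x²−y²} orbital empty and maximises CFSE. → square planar.

[Pt(CN)4]^2-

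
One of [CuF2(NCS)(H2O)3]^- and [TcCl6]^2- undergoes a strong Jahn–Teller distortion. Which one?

[CuF2(NCS)(H2O)3]^-: Ligand charges: each fluoride is −1; each isothiocyanate is −1; water is neutral. With an overall charge of −1 the copper centre must be in the +2 oxidation state. Cu sits in group 11, so the d-electron count is 11 − 2 = 9. The t₂g⁶e_g³ configuration has an unevenly filled e_g set; the Jahn–Teller theorem predicts a tetragonal distortion (typically axial elongation) to lift the degeneracy.
[TcCl6]^2-: Each chloride is −1; balancing the −2 overall charge requires Tc(IV). Group 7 minus oxidation state 4 gives a d³ configuration. The d³ configuration leaves the e_g set evenly filled (or empty) — no strong Jahn–Teller driving force.

[CuF2(NCS)(H2O)3]^-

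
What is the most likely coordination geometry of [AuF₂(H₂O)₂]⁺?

Summing ligand charges against the +1 overall charge gives an oxidation state of +3 for gold.
Group 11 minus oxidation state 3 gives a d⁸ configuration.
With 4 monodentate ligands the coordination number is 4.
A 5d d⁸ ion has a large crystal-field splitting; square planar leaves the high-energy d_{x²−y²} orbital empty and maximises CFSE.

square planar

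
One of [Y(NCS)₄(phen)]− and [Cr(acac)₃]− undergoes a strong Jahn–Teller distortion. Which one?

[Y(NCS)₄(phen)]−: Ligand charges: each isothiocyanate is −1; 1,10-phenanthroline is neutral. With an overall charge of −1 the yttrium centre must be in the +3 oxidation state. Yttrium is a group-3 element; Y(III) is therefore d⁰. The d⁰ configuration leaves the e_g set evenly filled (or empty) — no strong Jahn–Teller driving force.
[Cr(acac)₃]−: Summing ligand charges against the −1 overall charge gives an oxidation state of +2 for chromium. Chromium is a group-6 element; Cr(II) is therefore d⁴. Acetylacetonate is a weak-field ligand for a first-row metal, so the complex is high-spin. The t₂g³e_g¹ (high-spin) configuration has an unevenly filled e_g set; the Jahn–Teller theorem predicts a tetragonal distortion (typically axial elongation) to lift the degeneracy.

[Cr(acac)₃]−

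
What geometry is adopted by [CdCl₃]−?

trigonal planar

Summing ligand charges against the −1 overall charge gives an oxidation state of +2 for cadmium.
Cd sits in group 12, so the d-electron count is 12 − 2 = 10.
Coordination number: 3.
Three ligands around a d¹⁰ centre minimise repulsion in a trigonal-planar arrangement.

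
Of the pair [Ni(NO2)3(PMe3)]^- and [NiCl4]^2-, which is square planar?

For [Ni(NO2)3(PMe3)]^-: Each nitro (N-bound nitrite) is −1; trimethylphosphine is neutral; balancing the −1 overall charge requires Ni(II). Ni sits in group 10, so the d-electron count is 10 − 2 = 8. Nitro (N-bound nitrite) and trimethylphosphine are strong-field ligands (high in the spectrochemical series). A 3d d⁸ ion with strong-field ligands gains enough CFSE to favour square planar over tetrahedral. → square planar.
For [NiCl4]^2-: Ligand charges: each chloride is −1. With an overall charge of −2 the nickel centre must be in the +2 oxidation state. Nickel is a group-10 element; Ni(II) is therefore d⁸. Chloride is a weak-field ligand. With weak-field ligands the CFSE gain from square planar is small, so a 3d d⁸ ion takes the sterically preferred tetrahedral geometry. → tetrahedral.

[Ni(NO2)3(PMe3)]^-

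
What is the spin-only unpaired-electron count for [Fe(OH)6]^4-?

Ligand charges: each hydroxide is −1. With an overall charge of −4 the iron centre must be in the +2 oxidation state.
Group 8 minus oxidation state 2 gives a d⁶ configuration.
The spin state decides the count: Hydroxide is a weak-field ligand for a first-row metal, so the complex is high-spin.
An octahedral high-spin d⁶ ion is t₂g⁴e_g², giving 4 unpaired electrons.

4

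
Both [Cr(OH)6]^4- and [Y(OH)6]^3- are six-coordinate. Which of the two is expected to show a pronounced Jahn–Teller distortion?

[Cr(OH)6]^4-

[Cr(OH)6]^4-: Summing ligand charges against the −4 overall charge gives an oxidation state of +2 for chromium. Cr sits in group 6, so the d-electron count is 6 − 2 = 4. Hydroxide is a weak-field ligand for a first-row metal, so the complex is high-spin. The t₂g³e_g¹ (high-spin) configuration has an unevenly filled e_g set; the Jahn–Teller theorem predicts a tetragonal distortion (typically axial elongation) to lift the degeneracy.
[Y(OH)6]^3-: Summing ligand charges against the −3 overall charge gives an oxidation state of +3 for yttrium. Group 3 minus oxidation state 3 gives a d⁰ configuration. The d⁰ configuration leaves the e_g set evenly filled (or empty) — no strong Jahn–Teller driving force.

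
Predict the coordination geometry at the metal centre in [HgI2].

Ligand charges: each iodide is −1. With an overall charge of 0 the mercury centre must be in the +2 oxidation state.
Hg sits in group 12, so the d-electron count is 12 − 2 = 10.
Coordination number: 2.
A d¹⁰ ion with only two ligands adopts a linear arrangement (sp hybridisation; no CFSE preference).

linear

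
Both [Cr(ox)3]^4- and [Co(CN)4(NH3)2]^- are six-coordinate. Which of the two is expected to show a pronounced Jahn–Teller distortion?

[Cr(ox)3]^4-

[Cr(ox)3]^4-: Ligand charges: each oxalate is −2. With an overall charge of −4 the chromium centre must be in the +2 oxidation state. Cr sits in group 6, so the d-electron count is 6 − 2 = 4. Oxalate is a weak-field ligand for a first-row metal, so the complex is high-spin. The t₂g³e_g¹ (high-spin) configuration has an unevenly filled e_g set; the Jahn–Teller theorem predicts a tetragonal distortion (typically axial elongation) to lift the degeneracy.
[Co(CN)4(NH3)2]^-: Summing ligand charges against the −1 overall charge gives an oxidation state of +3 for cobalt. Group 9 minus oxidation state 3 gives a d⁶ configuration. Co(III) has an exceptionally large octahedral splitting and is low-spin with essentially every ligand except fluoride. The d⁶ configuration leaves the e_g set evenly filled (or empty) — no strong Jahn–Teller driving force.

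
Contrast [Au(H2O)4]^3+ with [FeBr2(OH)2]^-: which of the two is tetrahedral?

[FeBr2(OH)2]^-

For [Au(H2O)4]^3+: Water is neutral; balancing the +3 overall charge requires Au(III). Gold is a group-11 element; Au(III) is therefore d⁸. A 5d d⁸ ion has a large crystal-field splitting; square planar leaves the high-energy d_{x²−y²} orbital empty and maximises CFSE. → square planar.
For [FeBr2(OH)2]^-: Summing ligand charges against the −1 overall charge gives an oxidation state of +3 for iron. Group 8 minus oxidation state 3 gives a d⁵ configuration. A high-spin d⁵ ion has zero CFSE in either geometry, so four ligands adopt the sterically favoured tetrahedral geometry. → tetrahedral.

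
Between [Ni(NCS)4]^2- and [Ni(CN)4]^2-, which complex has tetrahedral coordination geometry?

For [Ni(NCS)4]^2-: Ligand charges: each isothiocyanate is −1. With an overall charge of −2 the nickel centre must be in the +2 oxidation state. Nickel is a group-10 element; Ni(II) is therefore d⁸. Isothiocyanate is a weak-field ligand. With weak-field ligands the CFSE gain from square planar is small, so a 3d d⁸ ion takes the sterically preferred tetrahedral geometry. → tetrahedral.
For [Ni(CN)4]^2-: Each cyanide is −1; balancing the −2 overall charge requires Ni(II). Nickel is a group-10 element; Ni(II) is therefore d⁸. Cyanide is a strong-field ligand (high in the spectrochemical series). A 3d d⁸ ion with strong-field ligands gains enough CFSE to favour square planar over tetrahedral. → square planar.

[Ni(NCS)4]^2-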